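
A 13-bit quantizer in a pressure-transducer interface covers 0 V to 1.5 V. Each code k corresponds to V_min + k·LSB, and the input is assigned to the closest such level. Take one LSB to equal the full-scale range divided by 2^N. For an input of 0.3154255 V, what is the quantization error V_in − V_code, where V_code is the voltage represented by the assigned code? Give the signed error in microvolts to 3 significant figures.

−65.2 µV

V_FS = 1.5 V. LSB = 1.5 V / 2^13 ≈ 183.1 µV.
(0.3154255 − (0)) / LSB = 0.3154255 × 8192/1.5 = 1722.6438. Nearest integer: k = 1723.
V_code = 0 + (1723/8192) × 1.5 = 0.3154907227 V.
e = 0.3154255 − (0.3154907227) = −65.2 µV.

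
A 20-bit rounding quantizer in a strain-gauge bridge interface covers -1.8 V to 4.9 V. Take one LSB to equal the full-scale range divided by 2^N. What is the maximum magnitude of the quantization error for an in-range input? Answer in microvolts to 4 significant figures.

3.195 µV

Span: 4.9 V − (-1.8 V) = 6.7 V.
Step size = 6.7/1048576 V = 6.38962 µV.
A rounding quantizer has |error| ≤ LSB/2 = 3.195 µV.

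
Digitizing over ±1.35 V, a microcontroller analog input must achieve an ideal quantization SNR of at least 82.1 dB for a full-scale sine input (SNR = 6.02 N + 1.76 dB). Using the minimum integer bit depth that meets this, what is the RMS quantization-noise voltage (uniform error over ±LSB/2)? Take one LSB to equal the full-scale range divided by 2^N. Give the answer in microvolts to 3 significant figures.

The full-scale span is 1.35 − (-1.35) = 2.7 V.
6.02 N + 1.76 ≥ 82.1 gives N ≥ 13.346, so the minimum integer is 14.
Step size = 2.7/16384 V = 164.79 µV.
V_rms = LSB/√12 = 47.6 µV.

47.6 µV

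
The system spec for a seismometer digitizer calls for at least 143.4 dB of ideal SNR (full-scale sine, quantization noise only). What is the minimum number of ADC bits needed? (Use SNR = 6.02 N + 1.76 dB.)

6.02 N + 1.76 ≥ 143.4 gives N ≥ 23.528, so the minimum integer is 24.

24 bits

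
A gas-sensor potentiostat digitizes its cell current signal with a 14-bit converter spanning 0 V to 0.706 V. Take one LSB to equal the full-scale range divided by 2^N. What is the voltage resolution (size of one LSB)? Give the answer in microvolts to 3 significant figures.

43.1 µV

Span = 0.706 V.
Number of codes = 2^14 = 16384.
One LSB is 0.706 V / 16384 = 43.1 µV.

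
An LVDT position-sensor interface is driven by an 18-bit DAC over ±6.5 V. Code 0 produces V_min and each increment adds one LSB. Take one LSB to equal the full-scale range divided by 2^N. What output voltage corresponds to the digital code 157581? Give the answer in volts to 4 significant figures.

1.315 V

Span: 6.5 V − (-6.5 V) = 13 V. LSB = 13 V / 2^18.
V_out = V_min + code × LSB = -6.5 V + 157581 × 13 V / 262144
      = -6.5 + 7.81461 = 1.31461 V.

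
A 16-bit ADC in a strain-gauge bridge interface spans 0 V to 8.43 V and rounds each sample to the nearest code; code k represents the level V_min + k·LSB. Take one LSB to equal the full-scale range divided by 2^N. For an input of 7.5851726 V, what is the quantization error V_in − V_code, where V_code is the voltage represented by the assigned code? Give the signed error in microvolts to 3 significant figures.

+24.9 µV

Full-scale range = 8.43 V. LSB = 8.43 V / 2^16 ≈ 128.6 µV.
(7.5851726 − (0)) / LSB = 7.5851726 × 65536/8.43 = 58968.1935. Nearest integer: k = 58968.
V_code = 0 + (58968/65536) × 8.43 = 7.5851477051 V.
V_in − V_code = 7.5851726 − (7.5851477051) = +24.9 µV.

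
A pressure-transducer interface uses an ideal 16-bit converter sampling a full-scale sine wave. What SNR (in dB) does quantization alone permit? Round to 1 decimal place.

For an ideal N-bit converter with full-scale sine input, SNR = 6.02 N + 1.76 dB. SNR = 6.02 × 16 + 1.76 = 96.32 + 1.76 = 98.08 dB.

98.1 dB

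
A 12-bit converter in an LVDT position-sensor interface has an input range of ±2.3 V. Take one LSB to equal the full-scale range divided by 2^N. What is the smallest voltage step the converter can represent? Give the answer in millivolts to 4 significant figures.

1.123 mV

Range = 2.3 − (-2.3) = 4.6 V.
2^12 = 4096 levels.
LSB = 4.6 V / 2^12 = 1.123 mV.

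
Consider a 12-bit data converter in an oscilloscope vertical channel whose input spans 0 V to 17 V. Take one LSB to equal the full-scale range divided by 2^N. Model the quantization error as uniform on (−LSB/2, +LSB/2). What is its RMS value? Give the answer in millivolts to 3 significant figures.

V_FS = 17 V.
LSB = 17 V / 2^12 = 4.1504 mV.
RMS of a uniform error over width LSB is LSB/√12 = 1.20 mV.

1.20 mV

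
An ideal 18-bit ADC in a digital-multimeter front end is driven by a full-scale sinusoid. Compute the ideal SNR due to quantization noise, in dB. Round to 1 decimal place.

Ideal quantization SNR: 6.02 × 18 + 1.76 dB = 110.1 dB.

110.1 dB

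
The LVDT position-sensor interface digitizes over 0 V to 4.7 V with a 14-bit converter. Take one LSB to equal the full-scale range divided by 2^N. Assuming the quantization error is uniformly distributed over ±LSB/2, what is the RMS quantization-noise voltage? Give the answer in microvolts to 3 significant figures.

82.8 µV

Full-scale range = 4.7 V.
Step size = 4.7/16384 V = 286.87 µV.
RMS of a uniform error over width LSB is LSB/√12 = 82.8 µV.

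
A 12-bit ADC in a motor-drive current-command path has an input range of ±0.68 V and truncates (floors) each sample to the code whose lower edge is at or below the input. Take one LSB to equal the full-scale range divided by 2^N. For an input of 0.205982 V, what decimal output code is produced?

2668

Span: 0.68 V − (-0.68 V) = 1.36 V. LSB = 1.36 V / 2^12 ≈ 332.0 µV.
V_in − V_min = 0.205982 − (-0.68) = 0.885982 V.
Divide by LSB: 0.885982 × 4096/1.36 = 2668.3693.
Truncating gives code 2668.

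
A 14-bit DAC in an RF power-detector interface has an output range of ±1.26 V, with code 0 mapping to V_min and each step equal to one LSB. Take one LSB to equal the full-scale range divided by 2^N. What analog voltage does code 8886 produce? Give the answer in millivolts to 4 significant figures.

106.7 mV

Range = 1.26 − (-1.26) = 2.52 V. LSB = 2.52 V / 2^14.
Output = V_min + (8886/16384) × range = -1.26 + 0.542358 × 2.52 V
      = -1.26 + 1.36674 = 0.106743 V.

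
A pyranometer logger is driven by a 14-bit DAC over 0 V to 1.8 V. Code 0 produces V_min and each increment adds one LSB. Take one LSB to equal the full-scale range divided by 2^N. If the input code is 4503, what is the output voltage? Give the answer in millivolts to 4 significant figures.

Span = 1.8 V. LSB = 1.8 V / 2^14.
V_out = 0 + 4503 × (1.8/16384) V
      = 0 V + 0.494714 V = 0.494714 V.

494.7 mV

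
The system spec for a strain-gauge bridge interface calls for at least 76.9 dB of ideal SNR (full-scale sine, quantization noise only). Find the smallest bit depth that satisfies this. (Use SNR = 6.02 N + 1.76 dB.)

6.02 N + 1.76 ≥ 76.9 gives N ≥ 12.482, so the minimum integer is 13.

13 bits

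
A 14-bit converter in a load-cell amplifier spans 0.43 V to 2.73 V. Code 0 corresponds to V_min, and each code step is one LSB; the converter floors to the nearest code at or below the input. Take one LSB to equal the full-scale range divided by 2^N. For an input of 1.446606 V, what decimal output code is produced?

Span: 2.73 V − (0.43 V) = 2.3 V. LSB = 2.3 V / 2^14 ≈ 140.4 µV.
V_in − V_min = 1.446606 − (0.43) = 1.016606 V.
Divide by LSB: 1.016606 × 16384/2.3 = 7241.7707.
Truncating gives code 7241.

7241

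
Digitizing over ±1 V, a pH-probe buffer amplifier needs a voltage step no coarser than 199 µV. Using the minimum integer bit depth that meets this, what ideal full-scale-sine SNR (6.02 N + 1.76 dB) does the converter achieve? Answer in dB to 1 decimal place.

Span: 1 V − (-1 V) = 2 V.
Need 2^N ≥ 2 V / 199 µV = 10050 → N_min = 14.
Ideal SNR at N = 14: 6.02·14 + 1.76 = 86.0 dB.

86.0 dB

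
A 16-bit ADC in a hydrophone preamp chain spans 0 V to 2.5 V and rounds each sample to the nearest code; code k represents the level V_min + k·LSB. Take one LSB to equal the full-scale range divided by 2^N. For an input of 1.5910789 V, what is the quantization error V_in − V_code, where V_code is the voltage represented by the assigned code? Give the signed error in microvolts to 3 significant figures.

+6.82 µV

Full-scale range = 2.5 V. LSB = 2.5 V / 2^16 ≈ 38.15 µV.
Position in LSBs: (1.5910789 − (0)) × 65536/2.5 = 41709.1787; rounding gives k = 41709.
V_code = 0 + (41709/65536) × 2.5 = 1.5910720825 V.
e = 1.5910789 − (1.5910720825) = +6.82 µV.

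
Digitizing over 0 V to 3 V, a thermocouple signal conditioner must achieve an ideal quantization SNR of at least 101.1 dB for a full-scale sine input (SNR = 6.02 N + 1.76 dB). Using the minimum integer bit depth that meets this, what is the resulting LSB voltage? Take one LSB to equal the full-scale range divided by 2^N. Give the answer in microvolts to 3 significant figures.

22.9 µV

V_FS = 3 V.
N ≥ (101.1 − 1.76)/6.02 = 16.502 → N_min = 17.
LSB = 3 V / 2^17 = 22.9 µV.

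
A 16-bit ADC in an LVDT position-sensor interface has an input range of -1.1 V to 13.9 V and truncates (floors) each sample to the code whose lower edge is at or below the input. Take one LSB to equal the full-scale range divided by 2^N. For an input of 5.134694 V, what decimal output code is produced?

The full-scale span is 13.9 − (-1.1) = 15 V. LSB = 15 V / 2^16 ≈ 228.9 µV.
V_in − V_min = 5.134694 − (-1.1) = 6.234694 V.
Divide by LSB: 6.234694 × 65536/15 = 27239.7937.
Truncating gives code 27239.

27239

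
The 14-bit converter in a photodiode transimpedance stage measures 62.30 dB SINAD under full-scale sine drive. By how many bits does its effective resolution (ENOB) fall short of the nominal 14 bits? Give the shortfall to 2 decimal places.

ENOB = (SINAD − 1.76)/6.02 = (62.30 − 1.76)/6.02 = 10.0565 bits.
Shortfall = 14 − 10.0565 = 3.9435 bits.

3.94 bits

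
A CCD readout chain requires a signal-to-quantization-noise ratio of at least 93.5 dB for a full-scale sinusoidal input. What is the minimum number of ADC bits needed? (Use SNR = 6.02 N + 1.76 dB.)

N ≥ (93.5 − 1.76)/6.02 = 15.239 → N_min = 16.

16 bits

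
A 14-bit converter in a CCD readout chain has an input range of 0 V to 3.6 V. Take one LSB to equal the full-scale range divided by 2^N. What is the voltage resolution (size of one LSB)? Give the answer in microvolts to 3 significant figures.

Full-scale range = 3.6 V.
2^14 = 16384 levels.
LSB = 3.6 V / 2^14 = 220 µV.

220 µV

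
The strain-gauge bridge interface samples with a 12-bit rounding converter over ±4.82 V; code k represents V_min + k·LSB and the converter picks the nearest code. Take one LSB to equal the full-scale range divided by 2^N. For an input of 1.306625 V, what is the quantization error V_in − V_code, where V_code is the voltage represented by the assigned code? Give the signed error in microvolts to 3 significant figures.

Full-scale range = 4.82 V − (-4.82 V) = 9.64 V. LSB = 9.64 V / 2^12 ≈ 2.354 mV.
Position in LSBs: (1.306625 − (-4.82)) × 4096/9.64 = 2603.1801; rounding gives k = 2603.
Reconstructed level: -4.82 + 2603 × 9.64/4096 V = 1.306201172 V.
Error = V_in − V_code = 1.306625 − (1.306201172) = +424 µV.

+424 µV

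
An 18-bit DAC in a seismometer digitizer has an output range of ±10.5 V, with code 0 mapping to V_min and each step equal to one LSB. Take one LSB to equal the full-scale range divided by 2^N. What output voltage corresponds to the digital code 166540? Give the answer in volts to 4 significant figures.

2.841 V

Range = 10.5 − (-10.5) = 21 V. LSB = 21 V / 2^18.
V_out = V_min + code × LSB = -10.5 V + 166540 × 21 V / 262144
      = -10.5 V + 13.3413 V = 2.84129 V.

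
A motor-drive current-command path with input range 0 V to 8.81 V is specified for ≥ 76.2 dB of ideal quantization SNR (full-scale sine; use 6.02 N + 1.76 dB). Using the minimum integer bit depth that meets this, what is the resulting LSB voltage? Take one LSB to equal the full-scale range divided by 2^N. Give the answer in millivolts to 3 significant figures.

1.08 mV

Full-scale range = 8.81 V.
N ≥ (76.2 − 1.76)/6.02 = 12.365 → N_min = 13.
LSB = 8.81 V ÷ 2^13 = 8.81/8192 V = 1.08 mV.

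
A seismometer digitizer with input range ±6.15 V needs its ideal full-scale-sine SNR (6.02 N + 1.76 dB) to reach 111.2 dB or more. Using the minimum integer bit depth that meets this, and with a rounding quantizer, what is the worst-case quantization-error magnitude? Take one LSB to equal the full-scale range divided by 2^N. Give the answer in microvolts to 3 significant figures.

11.7 µV

The full-scale span is 6.15 − (-6.15) = 12.3 V.
Required N = ⌈(111.2 − 1.76)/6.02⌉ = ⌈18.179⌉ = 19.
One LSB is 12.3 V / 524288 = 23.460 µV.
|e|_max = LSB/2 = 11.7 µV.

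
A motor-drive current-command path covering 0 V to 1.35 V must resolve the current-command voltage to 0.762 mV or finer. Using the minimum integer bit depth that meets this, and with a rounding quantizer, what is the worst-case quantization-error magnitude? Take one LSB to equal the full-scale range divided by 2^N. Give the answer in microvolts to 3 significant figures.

330 µV

V_FS = 1.35 V.
Need 2^N ≥ 1.35 V / 0.762 mV = 1772 → N_min = 11.
LSB = 1.35 V ÷ 2^11 = 1.35/2048 V = 0.65918 mV.
Half an LSB is 330 µV.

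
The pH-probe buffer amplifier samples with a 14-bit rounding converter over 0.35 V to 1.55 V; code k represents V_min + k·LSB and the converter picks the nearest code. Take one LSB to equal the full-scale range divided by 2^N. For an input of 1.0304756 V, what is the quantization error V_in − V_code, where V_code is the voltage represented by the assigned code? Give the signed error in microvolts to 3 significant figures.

−17.6 µV

Range = 1.55 − (0.35) = 1.2 V. LSB = 1.2 V / 2^14 ≈ 73.24 µV.
(V_in − V_min)/LSB = (1.0304756 − (0.35)) × 16384/1.2 = 9290.7602 → nearest code k = 9291.
Reconstructed level: 0.35 + 9291 × 1.2/16384 V = 1.0304931641 V.
e = 1.0304756 − (1.0304931641) = −17.6 µV.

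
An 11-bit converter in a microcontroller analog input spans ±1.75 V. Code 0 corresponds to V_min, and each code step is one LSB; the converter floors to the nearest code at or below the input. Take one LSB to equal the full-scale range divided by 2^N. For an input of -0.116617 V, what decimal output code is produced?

955

Range = 1.75 − (-1.75) = 3.5 V. LSB = 3.5 V / 2^11 ≈ 1.709 mV.
V_in − V_min = -0.116617 − (-1.75) = 1.633383 V.
Divide by LSB: 1.633383 × 2048/3.5 = 955.7624.
Truncating gives code 955.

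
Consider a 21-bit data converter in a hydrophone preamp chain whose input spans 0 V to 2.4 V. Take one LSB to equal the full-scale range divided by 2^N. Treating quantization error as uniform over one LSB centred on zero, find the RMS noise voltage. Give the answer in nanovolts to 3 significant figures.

V_FS = 2.4 V.
Step size = 2.4/2097152 V = 1.1444 µV.
RMS of a uniform error over width LSB is LSB/√12 = 330 nV.

330 nV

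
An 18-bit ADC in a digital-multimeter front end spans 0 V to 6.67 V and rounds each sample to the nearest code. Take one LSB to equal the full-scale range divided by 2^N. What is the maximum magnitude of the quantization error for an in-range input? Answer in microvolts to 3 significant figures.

12.7 µV

Full-scale range = 6.67 V.
LSB = 6.67 V ÷ 2^18 = 6.67/262144 V = 25.444 µV.
A rounding quantizer has |error| ≤ LSB/2 = 12.7 µV.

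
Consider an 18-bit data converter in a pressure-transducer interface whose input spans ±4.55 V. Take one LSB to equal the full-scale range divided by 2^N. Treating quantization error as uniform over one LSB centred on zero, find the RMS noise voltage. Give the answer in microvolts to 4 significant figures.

10.02 µV

The full-scale span is 4.55 − (-4.55) = 9.1 V.
LSB = 9.1 V / 2^18 = 34.7137 µV.
RMS of a uniform error over width LSB is LSB/√12 = 10.02 µV.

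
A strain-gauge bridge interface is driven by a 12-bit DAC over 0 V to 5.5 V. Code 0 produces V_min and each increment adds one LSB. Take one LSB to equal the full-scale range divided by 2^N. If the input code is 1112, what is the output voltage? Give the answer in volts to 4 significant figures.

1.493 V

V_FS = 5.5 V. LSB = 5.5 V / 2^12.
Output = V_min + (1112/4096) × range = 0 + 0.271484 × 5.5 V
      = 0 V + 1.49316 V = 1.49316 V.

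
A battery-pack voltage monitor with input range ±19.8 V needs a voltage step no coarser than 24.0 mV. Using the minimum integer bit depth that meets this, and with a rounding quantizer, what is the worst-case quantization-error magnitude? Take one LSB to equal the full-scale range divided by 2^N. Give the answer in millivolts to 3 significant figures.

The full-scale span is 19.8 − (-19.8) = 39.6 V.
Levels needed ≥ 39.6/24.0 mV = 1650. 2^11 = 2048 suffices, so N_min = 11.
LSB = 39.6 V / 2^11 = 19.336 mV.
|e|_max = LSB/2 = 9.67 mV.

9.67 mV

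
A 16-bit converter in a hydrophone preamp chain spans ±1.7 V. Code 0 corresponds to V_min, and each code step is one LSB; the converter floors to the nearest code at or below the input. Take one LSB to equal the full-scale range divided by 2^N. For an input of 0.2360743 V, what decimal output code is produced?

Range = 1.7 − (-1.7) = 3.4 V. LSB = 3.4 V / 2^16 ≈ 51.88 µV.
(V_in − V_min) × 2^16/range = (0.2360743 − (-1.7)) × 65536/3.4 = 37318.402.
Floor → code = 37318.

37318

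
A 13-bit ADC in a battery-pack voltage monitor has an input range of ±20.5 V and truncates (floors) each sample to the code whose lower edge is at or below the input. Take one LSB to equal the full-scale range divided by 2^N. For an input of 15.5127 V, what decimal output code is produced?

Range = 20.5 − (-20.5) = 41 V. LSB = 41 V / 2^13 ≈ 5.005 mV.
code = ⌊(V_in − V_min)/LSB⌋ = ⌊(V_in − V_min) × 2^13 / range⌋
     = ⌊(15.5127 − (-20.5)) × 8192 / 41⌋ = ⌊36.0127 × 8192/41⌋
     = ⌊7195.513⌋ = 7195.

7195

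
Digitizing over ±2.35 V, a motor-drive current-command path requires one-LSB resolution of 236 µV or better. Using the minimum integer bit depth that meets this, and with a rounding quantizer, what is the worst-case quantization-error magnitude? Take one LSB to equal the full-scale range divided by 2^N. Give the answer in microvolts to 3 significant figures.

71.7 µV

Span: 2.35 V − (-2.35 V) = 4.7 V.
Need 2^N ≥ 4.7 V / 236 µV = 19920 → N_min = 15.
One LSB is 4.7 V / 32768 = 143.43 µV.
Half an LSB is 71.7 µV.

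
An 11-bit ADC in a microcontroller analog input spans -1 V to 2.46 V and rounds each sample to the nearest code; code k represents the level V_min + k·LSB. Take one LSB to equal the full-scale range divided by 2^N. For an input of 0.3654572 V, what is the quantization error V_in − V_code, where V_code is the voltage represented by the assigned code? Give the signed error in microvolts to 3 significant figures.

The full-scale span is 2.46 − (-1) = 3.46 V. LSB = 3.46 V / 2^11 ≈ 1.689 mV.
(0.3654572 − (-1)) / LSB = 1.3654572 × 2048/3.46 = 808.2244. Nearest integer: k = 808.
V_code = -1 + (808/2048) × 3.46 = 0.3650781250 V.
V_in − V_code = 0.3654572 − (0.3650781250) = +379 µV.

+379 µV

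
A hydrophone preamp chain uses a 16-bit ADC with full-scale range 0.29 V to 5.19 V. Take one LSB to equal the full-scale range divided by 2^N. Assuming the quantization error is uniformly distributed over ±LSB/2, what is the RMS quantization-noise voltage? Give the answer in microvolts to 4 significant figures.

Range = 5.19 − (0.29) = 4.9 V.
LSB = 4.9 V / 2^16 = 74.7681 µV.
σ_q = LSB/√12 = 74.7681 µV/3.4641 = 21.58 µV.

21.58 µV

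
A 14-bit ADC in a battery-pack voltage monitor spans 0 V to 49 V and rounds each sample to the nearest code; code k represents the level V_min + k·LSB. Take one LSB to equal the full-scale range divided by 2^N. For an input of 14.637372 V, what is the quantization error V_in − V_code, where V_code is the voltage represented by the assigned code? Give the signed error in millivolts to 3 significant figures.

+0.775 mV

Span = 49 V. LSB = 49 V / 2^14 ≈ 2.991 mV.
(14.637372 − (0)) / LSB = 14.637372 × 16384/49 = 4894.2592. Nearest integer: k = 4894.
Reconstructed level: 0 + 4894 × 49/16384 V = 14.636596680 V.
V_in − V_code = 14.637372 − (14.636596680) = +0.775 mV.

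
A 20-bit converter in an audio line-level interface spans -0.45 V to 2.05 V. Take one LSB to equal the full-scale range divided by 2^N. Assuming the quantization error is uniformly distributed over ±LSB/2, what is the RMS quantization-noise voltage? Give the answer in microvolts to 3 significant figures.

Span: 2.05 V − (-0.45 V) = 2.5 V.
LSB = 2.5 V / 2^20 = 2.3842 µV.
σ_q = LSB/√12 = 2.3842 µV/3.4641 = 0.688 µV.

0.688 µV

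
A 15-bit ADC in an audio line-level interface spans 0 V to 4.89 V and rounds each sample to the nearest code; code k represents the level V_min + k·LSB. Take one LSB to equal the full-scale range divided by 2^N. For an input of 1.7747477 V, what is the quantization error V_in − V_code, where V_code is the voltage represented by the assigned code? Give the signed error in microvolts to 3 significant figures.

−56.1 µV

Span = 4.89 V. LSB = 4.89 V / 2^15 ≈ 149.2 µV.
Position in LSBs: (1.7747477 − (0)) × 32768/4.89 = 11892.6243; rounding gives k = 11893.
V_code = 0 + (11893/32768) × 4.89 = 1.7748037720 V.
V_in − V_code = 1.7747477 − (1.7748037720) = −56.1 µV.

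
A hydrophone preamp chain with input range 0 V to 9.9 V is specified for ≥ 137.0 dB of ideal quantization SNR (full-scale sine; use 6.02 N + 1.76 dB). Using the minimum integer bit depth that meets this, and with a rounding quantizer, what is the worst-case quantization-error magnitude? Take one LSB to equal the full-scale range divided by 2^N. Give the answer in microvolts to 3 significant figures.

Full-scale range = 9.9 V.
N ≥ (137.0 − 1.76)/6.02 = 22.465 → N_min = 23.
LSB = 9.9 V ÷ 2^23 = 9.9/8388608 V = 1.1802 µV.
|e|_max = LSB/2 = 0.590 µV.

0.590 µV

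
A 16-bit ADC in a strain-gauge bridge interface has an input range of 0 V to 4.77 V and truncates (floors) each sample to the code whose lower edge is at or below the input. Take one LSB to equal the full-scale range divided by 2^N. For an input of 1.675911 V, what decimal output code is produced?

V_FS = 4.77 V. LSB = 4.77 V / 2^16 ≈ 72.78 µV.
(V_in − V_min) × 2^16/range = (1.675911 − (0)) × 65536/4.77 = 23025.682.
Floor → code = 23025.

23025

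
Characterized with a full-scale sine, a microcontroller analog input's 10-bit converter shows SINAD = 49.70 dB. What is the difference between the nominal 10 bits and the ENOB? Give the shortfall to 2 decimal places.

Effective bits = (49.70 − 1.76)/6.02 = 7.9635.
10 − 7.9635 = 2.04 bits below nominal.

2.04 bits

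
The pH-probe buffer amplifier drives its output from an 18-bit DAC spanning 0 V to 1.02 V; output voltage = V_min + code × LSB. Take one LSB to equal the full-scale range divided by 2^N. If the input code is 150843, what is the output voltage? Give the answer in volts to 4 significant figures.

V_FS = 1.02 V. LSB = 1.02 V / 2^18.
V_out = V_min + code × LSB = 0 V + 150843 × 1.02 V / 262144
      = 0 + 0.586929 = 0.586929 V.

0.5869 V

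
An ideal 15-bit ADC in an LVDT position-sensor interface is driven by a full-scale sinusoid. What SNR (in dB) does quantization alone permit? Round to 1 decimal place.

SNR = 6.02·15 + 1.76 = 92.06 dB.

92.1 dB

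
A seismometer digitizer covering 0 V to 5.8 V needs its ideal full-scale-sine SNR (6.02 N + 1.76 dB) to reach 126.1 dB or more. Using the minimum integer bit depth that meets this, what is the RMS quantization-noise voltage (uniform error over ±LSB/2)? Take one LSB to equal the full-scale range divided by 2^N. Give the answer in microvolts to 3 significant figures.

0.798 µV

Full-scale range = 5.8 V.
N ≥ (126.1 − 1.76)/6.02 = 20.654 → N_min = 21.
One LSB is 5.8 V / 2097152 = 2.7657 µV.
σ_q = LSB/√12 = 2.7657 µV/3.4641 = 0.798 µV.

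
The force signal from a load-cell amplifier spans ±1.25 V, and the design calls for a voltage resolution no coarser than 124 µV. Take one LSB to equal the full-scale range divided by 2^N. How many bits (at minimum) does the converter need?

Span: 1.25 V − (-1.25 V) = 2.5 V.
Need 2^N ≥ 2.5 V / 124 µV = 20160 → N_min = 15.

15 bits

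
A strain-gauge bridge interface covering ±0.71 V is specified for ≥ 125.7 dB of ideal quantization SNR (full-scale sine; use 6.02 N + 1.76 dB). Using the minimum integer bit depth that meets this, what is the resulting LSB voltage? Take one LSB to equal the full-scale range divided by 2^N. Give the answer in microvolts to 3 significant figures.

Full-scale range = 0.71 V − (-0.71 V) = 1.42 V.
6.02 N + 1.76 ≥ 125.7 gives N ≥ 20.588, so the minimum integer is 21.
LSB = 1.42 V ÷ 2^21 = 1.42/2097152 V = 0.677 µV.

0.677 µV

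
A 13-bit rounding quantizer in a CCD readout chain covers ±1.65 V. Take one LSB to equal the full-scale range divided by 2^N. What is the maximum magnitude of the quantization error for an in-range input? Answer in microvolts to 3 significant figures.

201 µV

The full-scale span is 1.65 − (-1.65) = 3.3 V.
Step size = 3.3/8192 V = 402.83 µV.
Worst-case error for round-to-nearest is half an LSB: 201 µV.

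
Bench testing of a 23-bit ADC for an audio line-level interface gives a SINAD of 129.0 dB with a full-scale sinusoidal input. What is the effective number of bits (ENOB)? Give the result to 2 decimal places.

21.14 bits

ENOB = (SINAD − 1.76) / 6.02 = (129.0 − 1.76) / 6.02 = 127.24 / 6.02 = 21.1362.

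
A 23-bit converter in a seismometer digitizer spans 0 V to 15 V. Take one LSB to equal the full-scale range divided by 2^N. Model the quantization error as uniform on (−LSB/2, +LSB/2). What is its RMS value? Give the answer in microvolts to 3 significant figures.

Span = 15 V.
LSB = 15 V ÷ 2^23 = 15/8388608 V = 1.7881 µV.
σ_q = LSB/√12 = 1.7881 µV/3.4641 = 0.516 µV.

0.516 µV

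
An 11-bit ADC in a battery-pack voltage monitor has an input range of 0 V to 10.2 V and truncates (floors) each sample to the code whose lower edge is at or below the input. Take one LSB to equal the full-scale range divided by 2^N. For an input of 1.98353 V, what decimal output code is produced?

398

Full-scale range = 10.2 V. LSB = 10.2 V / 2^11 ≈ 4.980 mV.
(V_in − V_min) × 2^11/range = (1.98353 − (0)) × 2048/10.2 = 398.262.
Floor → code = 398.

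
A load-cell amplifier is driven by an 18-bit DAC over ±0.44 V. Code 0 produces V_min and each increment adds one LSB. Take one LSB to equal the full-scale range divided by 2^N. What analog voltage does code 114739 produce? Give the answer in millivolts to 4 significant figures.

The full-scale span is 0.44 − (-0.44) = 0.88 V. LSB = 0.88 V / 2^18.
V_out = V_min + code × LSB = -0.44 V + 114739 × 0.88 V / 262144
      = -0.44 + 0.385171 = -0.0548288 V.

-54.83 mV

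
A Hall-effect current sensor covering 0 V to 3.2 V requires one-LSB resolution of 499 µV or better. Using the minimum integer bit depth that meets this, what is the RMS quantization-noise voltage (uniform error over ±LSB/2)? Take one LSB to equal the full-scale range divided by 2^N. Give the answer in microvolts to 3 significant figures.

Full-scale range = 3.2 V.
Levels needed ≥ 3.2/499 µV = 6413. 2^13 = 8192 suffices, so N_min = 13.
LSB = 3.2 V ÷ 2^13 = 3.2/8192 V = 390.63 µV.
σ_q = LSB/√12 = 390.63 µV/3.4641 = 113 µV.

113 µV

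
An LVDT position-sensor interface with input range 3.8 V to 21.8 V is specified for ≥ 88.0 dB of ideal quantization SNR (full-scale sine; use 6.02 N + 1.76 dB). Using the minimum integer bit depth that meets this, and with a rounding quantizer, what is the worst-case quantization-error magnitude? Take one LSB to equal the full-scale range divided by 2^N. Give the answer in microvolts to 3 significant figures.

275 µV

Full-scale range = 21.8 V − (3.8 V) = 18 V.
6.02 N + 1.76 ≥ 88.0 gives N ≥ 14.326, so the minimum integer is 15.
LSB = 18 V ÷ 2^15 = 18/32768 V = 0.54932 mV.
Max error for round-to-nearest is LSB/2 = 275 µV.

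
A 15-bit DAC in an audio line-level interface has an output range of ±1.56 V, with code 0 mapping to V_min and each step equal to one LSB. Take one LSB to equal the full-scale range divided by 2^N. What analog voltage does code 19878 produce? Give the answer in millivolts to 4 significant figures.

Range = 1.56 − (-1.56) = 3.12 V. LSB = 3.12 V / 2^15.
V_out = -1.56 + 19878 × (3.12/32768) V
      = -1.56 V + 1.89268 V = 0.332681 V.

332.7 mV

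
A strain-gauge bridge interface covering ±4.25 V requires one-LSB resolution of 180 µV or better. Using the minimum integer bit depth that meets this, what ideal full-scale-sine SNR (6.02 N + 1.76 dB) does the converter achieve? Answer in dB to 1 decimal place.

98.1 dB

Full-scale range = 4.25 V − (-4.25 V) = 8.5 V.
Levels needed ≥ 8.5/180 µV = 47220. 2^16 = 65536 suffices, so N_min = 16.
SNR = 6.02 × 16 + 1.76 = 98.08 dB.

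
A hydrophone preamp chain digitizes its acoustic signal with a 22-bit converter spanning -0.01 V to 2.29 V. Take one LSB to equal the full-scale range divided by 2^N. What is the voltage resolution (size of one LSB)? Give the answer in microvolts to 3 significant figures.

Range = 2.29 − (-0.01) = 2.3 V.
Number of codes = 2^22 = 4194304.
Step size = 2.3/4194304 V = 0.548 µV.

0.548 µV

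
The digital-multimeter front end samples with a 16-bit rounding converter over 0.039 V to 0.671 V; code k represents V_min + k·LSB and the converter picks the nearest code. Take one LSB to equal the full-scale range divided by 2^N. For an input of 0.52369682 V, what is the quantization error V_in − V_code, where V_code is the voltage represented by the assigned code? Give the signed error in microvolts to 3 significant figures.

+2.12 µV

Span: 0.671 V − (0.039 V) = 0.632 V. LSB = 0.632 V / 2^16 ≈ 9.644 µV.
(0.52369682 − (0.039)) / LSB = 0.48469682 × 65536/0.632 = 50261.2196. Nearest integer: k = 50261.
V_code = 0.039 + (50261/65536) × 0.632 = 0.52369470215 V.
V_in − V_code = 0.52369682 − (0.52369470215) = +2.12 µV.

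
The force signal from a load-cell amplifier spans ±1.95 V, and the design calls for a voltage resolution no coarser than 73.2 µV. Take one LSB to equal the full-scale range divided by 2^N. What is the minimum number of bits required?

16 bits

Span: 1.95 V − (-1.95 V) = 3.9 V.
3.9 V / 73.2 µV = 53280. Since 2^15 = 32768 and 2^16 = 65536, N = 16.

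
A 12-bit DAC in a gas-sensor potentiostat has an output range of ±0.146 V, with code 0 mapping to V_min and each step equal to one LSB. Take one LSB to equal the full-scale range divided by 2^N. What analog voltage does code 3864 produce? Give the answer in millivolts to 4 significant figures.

129.5 mV

Span: 0.146 V − (-0.146 V) = 0.292 V. LSB = 0.292 V / 2^12.
V_out = -0.146 + 3864 × (0.292/4096) V
      = -0.146 + 0.275461 = 0.129461 V.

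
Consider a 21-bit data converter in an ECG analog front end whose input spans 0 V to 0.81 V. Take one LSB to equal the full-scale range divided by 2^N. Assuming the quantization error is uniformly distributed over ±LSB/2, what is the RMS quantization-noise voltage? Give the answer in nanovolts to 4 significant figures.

111.5 nV

Range is 0.81 V.
LSB = 0.81 V ÷ 2^21 = 0.81/2097152 V = 386.238 nV.
For a uniform distribution on [−LSB/2, +LSB/2], V_rms = LSB/√12 = 386.238 nV/3.4641 = 111.5 nV.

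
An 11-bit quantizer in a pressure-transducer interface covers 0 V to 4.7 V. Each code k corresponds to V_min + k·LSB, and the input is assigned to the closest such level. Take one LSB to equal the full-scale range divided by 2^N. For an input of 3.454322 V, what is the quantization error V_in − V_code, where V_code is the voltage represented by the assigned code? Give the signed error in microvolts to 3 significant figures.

Span = 4.7 V. LSB = 4.7 V / 2^11 ≈ 2.295 mV.
(3.454322 − (0)) / LSB = 3.454322 × 2048/4.7 = 1505.2024. Nearest integer: k = 1505.
Reconstructed level: 0 + 1505 × 4.7/2048 V = 3.453857422 V.
V_in − V_code = 3.454322 − (3.453857422) = +465 µV.

+465 µV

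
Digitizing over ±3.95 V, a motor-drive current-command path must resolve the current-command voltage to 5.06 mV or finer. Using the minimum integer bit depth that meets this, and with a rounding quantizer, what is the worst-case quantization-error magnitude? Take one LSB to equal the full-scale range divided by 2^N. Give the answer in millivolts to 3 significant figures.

The full-scale span is 3.95 − (-3.95) = 7.9 V.
Levels needed ≥ 7.9/5.06 mV = 1561. 2^11 = 2048 suffices, so N_min = 11.
LSB = 7.9 V / 2^11 = 3.8574 mV.
|e|_max = LSB/2 = 1.93 mV.

1.93 mV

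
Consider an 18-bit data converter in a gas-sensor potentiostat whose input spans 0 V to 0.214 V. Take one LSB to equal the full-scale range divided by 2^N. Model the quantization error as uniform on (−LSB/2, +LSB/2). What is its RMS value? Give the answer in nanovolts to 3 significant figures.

236 nV

Full-scale range = 0.214 V.
LSB = 0.214 V / 2^18 = 0.81635 µV.
V_rms = LSB/√12 = 0.81635 µV / √12 = 236 nV.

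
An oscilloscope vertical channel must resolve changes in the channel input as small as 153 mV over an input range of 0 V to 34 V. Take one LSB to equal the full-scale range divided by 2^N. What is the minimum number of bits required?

8 bits

V_FS = 34 V.
Levels needed ≥ 34/153 mV = 222.2. 2^8 = 256 suffices, so N_min = 8.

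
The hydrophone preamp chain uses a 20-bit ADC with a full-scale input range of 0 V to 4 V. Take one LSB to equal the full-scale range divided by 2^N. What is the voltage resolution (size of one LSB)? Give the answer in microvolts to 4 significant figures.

Range is 4 V.
There are 2^20 = 1048576 steps.
LSB = 4 V ÷ 2^20 = 4/1048576 V = 3.815 µV.

3.815 µV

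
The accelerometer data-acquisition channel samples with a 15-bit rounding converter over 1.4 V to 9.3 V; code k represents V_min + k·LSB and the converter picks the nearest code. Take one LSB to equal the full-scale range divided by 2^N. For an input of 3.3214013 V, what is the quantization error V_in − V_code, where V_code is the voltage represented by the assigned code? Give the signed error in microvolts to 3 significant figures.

−77.0 µV

Range = 9.3 − (1.4) = 7.9 V. LSB = 7.9 V / 2^15 ≈ 241.1 µV.
(V_in − V_min)/LSB = (3.3214013 − (1.4)) × 32768/7.9 = 7969.6807 → nearest code k = 7970.
V_code = V_min + k × range/2^15 = 1.4 + 7970 × 7.9/32768 = 3.3214782715 V.
Error = V_in − V_code = 3.3214013 − (3.3214782715) = −77.0 µV.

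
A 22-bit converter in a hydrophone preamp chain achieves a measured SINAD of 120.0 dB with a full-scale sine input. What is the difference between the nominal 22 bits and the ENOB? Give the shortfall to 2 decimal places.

2.36 bits

Effective bits = (120.0 − 1.76)/6.02 = 19.6412.
Lost resolution: 22 − 19.6412 = 2.3588 bits.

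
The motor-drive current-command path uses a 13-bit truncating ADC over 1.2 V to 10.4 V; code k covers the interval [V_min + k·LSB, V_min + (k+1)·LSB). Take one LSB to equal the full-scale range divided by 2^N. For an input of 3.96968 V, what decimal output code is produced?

2466

Full-scale range = 10.4 V − (1.2 V) = 9.2 V. LSB = 9.2 V / 2^13 ≈ 1.123 mV.
(V_in − V_min) × 2^13/range = (3.96968 − (1.2)) × 8192/9.2 = 2466.219.
Floor → code = 2466.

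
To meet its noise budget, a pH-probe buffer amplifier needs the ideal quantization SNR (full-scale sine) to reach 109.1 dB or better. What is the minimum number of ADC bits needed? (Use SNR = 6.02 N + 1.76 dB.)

18 bits

6.02 N + 1.76 ≥ 109.1 gives N ≥ 17.831, so the minimum integer is 18.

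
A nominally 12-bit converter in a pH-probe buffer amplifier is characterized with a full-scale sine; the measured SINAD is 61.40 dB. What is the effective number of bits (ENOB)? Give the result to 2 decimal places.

(61.40 − 1.76) / 6.02 = 59.64/6.02 = 9.9070 effective bits.

9.91 bits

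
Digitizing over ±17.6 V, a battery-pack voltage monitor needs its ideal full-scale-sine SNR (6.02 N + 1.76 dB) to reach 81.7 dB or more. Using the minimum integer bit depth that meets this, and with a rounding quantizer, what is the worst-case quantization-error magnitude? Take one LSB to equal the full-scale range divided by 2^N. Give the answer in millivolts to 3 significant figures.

Full-scale range = 17.6 V − (-17.6 V) = 35.2 V.
Required N = ⌈(81.7 − 1.76)/6.02⌉ = ⌈13.279⌉ = 14.
Step size = 35.2/16384 V = 2.1484 mV.
|e|_max = LSB/2 = 1.07 mV.

1.07 mV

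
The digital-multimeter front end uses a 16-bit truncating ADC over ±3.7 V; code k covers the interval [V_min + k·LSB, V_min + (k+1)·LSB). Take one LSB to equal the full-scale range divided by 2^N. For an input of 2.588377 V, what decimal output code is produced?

Range = 3.7 − (-3.7) = 7.4 V. LSB = 7.4 V / 2^16 ≈ 112.9 µV.
V_in − V_min = 2.588377 − (-3.7) = 6.288377 V.
Divide by LSB: 6.288377 × 65536/7.4 = 55691.2264.
Truncating gives code 55691.

55691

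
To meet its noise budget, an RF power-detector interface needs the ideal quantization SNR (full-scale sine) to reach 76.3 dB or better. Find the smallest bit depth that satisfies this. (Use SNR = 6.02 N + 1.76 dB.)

13 bits

6.02 N + 1.76 ≥ 76.3 gives N ≥ 12.382, so the minimum integer is 13.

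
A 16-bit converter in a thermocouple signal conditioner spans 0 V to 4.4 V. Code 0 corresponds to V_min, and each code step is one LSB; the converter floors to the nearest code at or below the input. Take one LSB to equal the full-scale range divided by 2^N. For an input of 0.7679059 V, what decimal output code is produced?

Range is 4.4 V. LSB = 4.4 V / 2^16 ≈ 67.14 µV.
code = ⌊(V_in − V_min)/LSB⌋ = ⌊(V_in − V_min) × 2^16 / range⌋
     = ⌊(0.7679059 − (0)) × 65536 / 4.4⌋ = ⌊0.7679059 × 65536/4.4⌋
     = ⌊11437.609⌋ = 11437.

11437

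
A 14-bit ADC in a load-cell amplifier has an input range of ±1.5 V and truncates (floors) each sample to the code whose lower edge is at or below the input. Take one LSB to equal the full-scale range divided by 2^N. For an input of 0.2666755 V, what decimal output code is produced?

9648

The full-scale span is 1.5 − (-1.5) = 3 V. LSB = 3 V / 2^14 ≈ 183.1 µV.
code = ⌊(V_in − V_min)/LSB⌋ = ⌊(V_in − V_min) × 2^14 / range⌋
     = ⌊(0.2666755 − (-1.5)) × 16384 / 3⌋ = ⌊1.7666755 × 16384/3⌋
     = ⌊9648.404⌋ = 9648.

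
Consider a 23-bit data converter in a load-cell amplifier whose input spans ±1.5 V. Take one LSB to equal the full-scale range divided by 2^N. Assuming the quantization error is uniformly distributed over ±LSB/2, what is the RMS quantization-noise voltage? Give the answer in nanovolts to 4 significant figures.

Range = 1.5 − (-1.5) = 3 V.
Step size = 3/8388608 V = 357.628 nV.
V_rms = LSB/√12 = 357.628 nV / √12 = 103.2 nV.

103.2 nV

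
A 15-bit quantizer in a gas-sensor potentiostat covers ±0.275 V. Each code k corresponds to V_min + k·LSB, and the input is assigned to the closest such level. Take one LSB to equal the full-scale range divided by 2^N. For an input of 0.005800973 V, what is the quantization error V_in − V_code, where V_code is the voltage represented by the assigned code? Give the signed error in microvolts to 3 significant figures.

Span: 0.275 V − (-0.275 V) = 0.55 V. LSB = 0.55 V / 2^15 ≈ 16.78 µV.
(0.005800973 − (-0.275)) / LSB = 0.280800973 × 32768/0.55 = 16729.6114. Nearest integer: k = 16730.
V_code = -0.275 + (16730/32768) × 0.55 = 0.0058074951172 V.
Error = V_in − V_code = 0.005800973 − (0.0058074951172) = −6.52 µV.

−6.52 µV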